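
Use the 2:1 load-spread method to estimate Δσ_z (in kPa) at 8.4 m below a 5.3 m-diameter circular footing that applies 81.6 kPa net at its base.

Δσ_z ≈ 12.2 kPa

By the 2:1 method the load spreads at 1 horizontal : 2 vertical, so at depth z the loaded area has grown by z in each plan dimension:
Δσ ≈ qD²/(D+z)² = 81.6×5.3²/(5.3+8.4)² = 12.212 kPa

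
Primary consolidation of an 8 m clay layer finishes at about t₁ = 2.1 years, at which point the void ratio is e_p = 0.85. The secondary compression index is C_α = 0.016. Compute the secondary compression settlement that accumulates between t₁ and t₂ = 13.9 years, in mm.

S_s ≈ 56.8 mm

Secondary compression: S_s = C_α·H/(1+e_p)·log₁₀(t₂/t₁)
S_s = 0.016×8/(1+0.85)×log₁₀(13.9/2.1)
    = 0.06919 × 0.8208 = 0.05679 m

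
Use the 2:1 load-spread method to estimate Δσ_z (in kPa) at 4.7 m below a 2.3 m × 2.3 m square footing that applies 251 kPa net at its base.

By the 2:1 method the load spreads at 1 horizontal : 2 vertical, so at depth z the loaded area has grown by z in each plan dimension:
Δσ = qBL/((B+z)(L+z)) = 251×2.3×2.3/((2.3+4.7)(2.3+4.7)) = 27.098 kPa

Δσ_z ≈ 27.1 kPa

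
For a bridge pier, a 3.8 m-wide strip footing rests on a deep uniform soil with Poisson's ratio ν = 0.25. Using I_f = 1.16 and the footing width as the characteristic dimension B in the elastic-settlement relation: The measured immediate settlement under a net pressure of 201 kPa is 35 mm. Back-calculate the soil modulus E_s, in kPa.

E_s ≈ 23700 kPa

S_e = q·B·(1−ν²)/E_s · I_f  ⇒  E_s = q·B·(1−ν²)·I_f / S_e.
E_s = 201 × 3.8 × 0.9375 × 1.16 / 0.035 = 23730 kPa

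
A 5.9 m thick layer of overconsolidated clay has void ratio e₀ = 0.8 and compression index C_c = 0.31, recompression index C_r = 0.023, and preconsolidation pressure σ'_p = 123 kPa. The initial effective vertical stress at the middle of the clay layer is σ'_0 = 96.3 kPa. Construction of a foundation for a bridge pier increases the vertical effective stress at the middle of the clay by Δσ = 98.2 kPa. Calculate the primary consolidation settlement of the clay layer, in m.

Final effective stress: σ'_f = 96.3 + 98.2 = 194.5 kPa.
σ'_f = 194.5 > σ'_p = 123 kPa, so the stress path crosses the preconsolidation pressure — recompression up to σ'_p, then virgin compression beyond:
S_c = H/(1+e₀)·[C_r·log₁₀(σ'_p/σ'_0) + C_c·log₁₀(σ'_f/σ'_p)]
    = 5.9/1.8 × [0.023×log₁₀(123/96.3) + 0.31×log₁₀(194.5/123)]
    = 3.2778 × [0.0024444 + 0.061694] = 0.2102 m

S_c ≈ 0.21 m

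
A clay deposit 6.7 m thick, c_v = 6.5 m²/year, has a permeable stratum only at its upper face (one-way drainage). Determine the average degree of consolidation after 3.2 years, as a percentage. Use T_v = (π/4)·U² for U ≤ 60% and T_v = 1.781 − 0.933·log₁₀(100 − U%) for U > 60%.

Drainage path length: H_d = H = 6.7 m (single drainage).
T_v = c_v·t/H_d² = 6.5×3.2/6.7² = 0.46335.
T_v = 0.46335 corresponds to the U > 60% branch:
U = 1 − 10^((1.781 − T_v)/0.933)/100 = 0.7416

U ≈ 74.2 %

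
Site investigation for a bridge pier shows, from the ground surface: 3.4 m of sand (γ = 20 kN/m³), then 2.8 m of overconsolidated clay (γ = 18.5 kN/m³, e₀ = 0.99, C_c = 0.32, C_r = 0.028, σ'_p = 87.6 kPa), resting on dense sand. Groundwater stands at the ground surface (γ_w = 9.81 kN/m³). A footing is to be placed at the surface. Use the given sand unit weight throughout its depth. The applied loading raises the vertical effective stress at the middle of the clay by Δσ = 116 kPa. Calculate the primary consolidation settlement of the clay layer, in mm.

S_c ≈ 132 mm

Mid-depth of clay below the ground surface: z = 3.4 + 2.8/2 = 4.8 m.
Total vertical stress at mid-clay: σ_v = 20×3.4 + 18.5×1.4 = 93.9 kPa.
Pore pressure: u = 9.81×(4.8 − 0) = 47.088 kPa.
Initial effective stress: σ'_0 = σ_v − u = 93.9 − 47.088 = 46.812 kPa.
Final effective stress: σ'_f = 46.812 + 116 = 162.81 kPa.
σ'_f = 162.81 > σ'_p = 87.6 kPa, so the stress path crosses the preconsolidation pressure — recompression up to σ'_p, then virgin compression beyond:
S_c = H/(1+e₀)·[C_r·log₁₀(σ'_p/σ'_0) + C_c·log₁₀(σ'_f/σ'_p)]
    = 2.8/1.99 × [0.028×log₁₀(87.6/46.812) + 0.32×log₁₀(162.81/87.6)]
    = 1.407 × [0.0076201 + 0.086137] = 0.1319 m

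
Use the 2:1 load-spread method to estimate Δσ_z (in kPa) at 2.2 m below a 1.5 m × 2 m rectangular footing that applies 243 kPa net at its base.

Δσ_z ≈ 46.9 kPa

By the 2:1 method the load spreads at 1 horizontal : 2 vertical, so at depth z the loaded area has grown by z in each plan dimension:
Δσ = qBL/((B+z)(L+z)) = 243×1.5×2/((1.5+2.2)(2+2.2)) = 46.911 kPa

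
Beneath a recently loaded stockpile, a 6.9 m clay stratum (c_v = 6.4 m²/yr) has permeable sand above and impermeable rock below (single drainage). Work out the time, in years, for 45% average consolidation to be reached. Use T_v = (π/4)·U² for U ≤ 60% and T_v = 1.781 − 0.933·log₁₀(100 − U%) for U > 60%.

t ≈ 1.18 years

Drainage path length: H_d = H = 6.9 m (single drainage).
U ≤ 60%: T_v = (π/4)·U² = (π/4)×0.45² = 0.15904.
t = T_v·H_d²/c_v = 0.15904×6.9²/6.4 = 1.183 years.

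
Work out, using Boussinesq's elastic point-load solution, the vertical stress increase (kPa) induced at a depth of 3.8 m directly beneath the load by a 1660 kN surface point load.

Boussinesq vertical stress below a point load on an elastic half-space:
Δσ_z = 3P/(2πz²) · [1 + (r/z)²]^(−5/2)
r/z = 0/3.8 = 0; [1+(r/z)²]^(−5/2) = 1.
Δσ_z = 3×1660/(2π×3.8²) × 1 = 54.889 × 1 = 54.89 kPa

Δσ_z ≈ 54.9 kPa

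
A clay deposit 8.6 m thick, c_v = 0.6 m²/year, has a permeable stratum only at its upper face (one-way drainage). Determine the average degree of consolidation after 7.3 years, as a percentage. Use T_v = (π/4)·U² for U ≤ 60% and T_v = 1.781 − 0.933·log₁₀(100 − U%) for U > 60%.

U ≈ 27.5 %

Drainage path length: H_d = H = 8.6 m (single drainage).
T_v = c_v·t/H_d² = 0.6×7.3/8.6² = 0.059221.
T_v = 0.059221 corresponds to the U ≤ 60% branch:
U = √(4T_v/π) = 0.2746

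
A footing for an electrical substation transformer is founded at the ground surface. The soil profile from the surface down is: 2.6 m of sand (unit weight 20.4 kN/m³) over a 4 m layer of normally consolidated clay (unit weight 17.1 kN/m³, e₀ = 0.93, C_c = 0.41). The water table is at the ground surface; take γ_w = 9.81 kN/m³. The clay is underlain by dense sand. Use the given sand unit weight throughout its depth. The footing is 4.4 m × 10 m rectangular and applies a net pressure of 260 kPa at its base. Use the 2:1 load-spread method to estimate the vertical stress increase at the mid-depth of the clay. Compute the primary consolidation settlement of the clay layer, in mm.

Mid-depth of clay below the ground surface: z = 2.6 + 4/2 = 4.6 m.
Total vertical stress at mid-clay: σ_v = 20.4×2.6 + 17.1×2 = 87.24 kPa.
Pore pressure: u = 9.81×(4.6 − 0) = 45.126 kPa.
Initial effective stress: σ'_0 = σ_v − u = 87.24 − 45.126 = 42.114 kPa.
Stress increase at mid-clay by the 2:1 spreading method:
Δσ = qBL/((B+z)(L+z)) = 260×4.4×10/((4.4+4.6)(10+4.6)) = 87.062 kPa
Final effective stress: σ'_f = σ'_0 + Δσ = 42.114 + 87.062 = 129.18 kPa.
Normally consolidated clay, so the full stress increment lies on the virgin compression line:
S_c = C_c·H/(1+e₀)·log₁₀(σ'_f/σ'_0) = 0.41×4/(1+0.93)×log₁₀(129.18/42.114)
    = 0.84974 × 0.48677 = 0.4136 m

S_c ≈ 414 mm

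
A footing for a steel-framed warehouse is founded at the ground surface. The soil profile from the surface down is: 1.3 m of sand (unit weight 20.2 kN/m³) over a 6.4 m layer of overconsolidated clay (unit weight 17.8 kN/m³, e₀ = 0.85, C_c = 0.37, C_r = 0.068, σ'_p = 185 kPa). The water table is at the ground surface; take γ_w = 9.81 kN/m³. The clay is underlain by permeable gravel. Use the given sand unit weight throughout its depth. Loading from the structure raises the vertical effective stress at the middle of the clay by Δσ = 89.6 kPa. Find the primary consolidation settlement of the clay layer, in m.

Mid-depth of clay below the ground surface: z = 1.3 + 6.4/2 = 4.5 m.
Total vertical stress at mid-clay: σ_v = 20.2×1.3 + 17.8×3.2 = 83.22 kPa.
Pore pressure: u = 9.81×(4.5 − 0) = 44.145 kPa.
Initial effective stress: σ'_0 = σ_v − u = 83.22 − 44.145 = 39.075 kPa.
Final effective stress: σ'_f = 39.075 + 89.6 = 128.68 kPa.
σ'_f = 128.68 ≤ σ'_p = 185 kPa, so the clay remains overconsolidated and only the recompression index applies:
S_c = C_r·H/(1+e₀)·log₁₀(σ'_f/σ'_0) = 0.068×6.4/1.85×log₁₀(128.68/39.075)
    = 0.23525 × 0.51761 = 0.1218 m

S_c ≈ 0.122 m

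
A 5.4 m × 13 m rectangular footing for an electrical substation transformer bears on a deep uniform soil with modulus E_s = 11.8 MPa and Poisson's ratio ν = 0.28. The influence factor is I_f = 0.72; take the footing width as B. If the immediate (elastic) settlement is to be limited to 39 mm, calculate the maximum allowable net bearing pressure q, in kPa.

E_s = 11.8 MPa = 11800 kPa.
S_e = q·B·(1−ν²)/E_s · I_f  ⇒  q = S_e·E_s / (B·(1−ν²)·I_f).
q = 0.039 × 11800 / (5.4 × 0.9216 × 0.72) = 128.4 kPa

q ≈ 128 kPa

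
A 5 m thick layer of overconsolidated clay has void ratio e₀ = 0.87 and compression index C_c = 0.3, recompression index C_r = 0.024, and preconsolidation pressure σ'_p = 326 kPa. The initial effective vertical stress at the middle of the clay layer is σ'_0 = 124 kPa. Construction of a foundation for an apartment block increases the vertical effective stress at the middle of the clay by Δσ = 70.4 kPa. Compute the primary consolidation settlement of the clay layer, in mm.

S_c ≈ 12.5 mm

Final effective stress: σ'_f = 124 + 70.4 = 194.4 kPa.
σ'_f = 194.4 ≤ σ'_p = 326 kPa, so the clay remains overconsolidated and only the recompression index applies:
S_c = C_r·H/(1+e₀)·log₁₀(σ'_f/σ'_0) = 0.024×5/1.87×log₁₀(194.4/124)
    = 0.064171 × 0.19527 = 0.01253 m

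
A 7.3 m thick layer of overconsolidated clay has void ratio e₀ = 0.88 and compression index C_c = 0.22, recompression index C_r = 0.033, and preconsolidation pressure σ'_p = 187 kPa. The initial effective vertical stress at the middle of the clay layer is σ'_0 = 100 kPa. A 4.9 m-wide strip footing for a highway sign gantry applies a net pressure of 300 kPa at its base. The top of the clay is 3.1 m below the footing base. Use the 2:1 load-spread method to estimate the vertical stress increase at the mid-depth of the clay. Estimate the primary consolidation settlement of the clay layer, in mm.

Mid-depth of clay below the footing base: z = 3.1 + 7.3/2 = 6.75 m.
Stress increase at mid-clay by the 2:1 spreading method:
Δσ = qB/(B+z) = 300×4.9/(4.9+6.75) = 126.18 kPa
Final effective stress: σ'_f = 100 + 126.18 = 226.18 kPa.
σ'_f = 226.18 > σ'_p = 187 kPa, so the stress path crosses the preconsolidation pressure — recompression up to σ'_p, then virgin compression beyond:
S_c = H/(1+e₀)·[C_r·log₁₀(σ'_p/σ'_0) + C_c·log₁₀(σ'_f/σ'_p)]
    = 7.3/1.88 × [0.033×log₁₀(187/100) + 0.22×log₁₀(226.18/187)]
    = 3.883 × [0.0089708 + 0.018175] = 0.1054 m

S_c ≈ 105 mm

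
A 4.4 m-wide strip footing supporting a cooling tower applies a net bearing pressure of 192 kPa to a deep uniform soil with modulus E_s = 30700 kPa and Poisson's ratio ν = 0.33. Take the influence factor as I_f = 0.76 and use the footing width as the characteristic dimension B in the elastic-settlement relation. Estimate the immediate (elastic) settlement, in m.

Immediate (elastic) settlement: S_e = q·B·(1−ν²)/E_s · I_f.
S_e = 192 × 4.4 × (1 − 0.33²) / 30700 × 0.76
    = 192 × 4.4 × 0.8911 / 30700 × 0.76
    = 0.01864 m

S_e ≈ 0.0186 m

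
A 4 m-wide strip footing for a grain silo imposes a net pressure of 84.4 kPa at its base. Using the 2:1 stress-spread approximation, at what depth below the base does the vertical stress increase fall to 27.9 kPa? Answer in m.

z ≈ 8.1 m

2:1 spreading — at depth z the loaded area has grown by z in each plan dimension:
qB/(B+z) = Δσ_z ⇒ z = qB/Δσ_z − B = 84.4×4/27.9 − 4 = 8.1 m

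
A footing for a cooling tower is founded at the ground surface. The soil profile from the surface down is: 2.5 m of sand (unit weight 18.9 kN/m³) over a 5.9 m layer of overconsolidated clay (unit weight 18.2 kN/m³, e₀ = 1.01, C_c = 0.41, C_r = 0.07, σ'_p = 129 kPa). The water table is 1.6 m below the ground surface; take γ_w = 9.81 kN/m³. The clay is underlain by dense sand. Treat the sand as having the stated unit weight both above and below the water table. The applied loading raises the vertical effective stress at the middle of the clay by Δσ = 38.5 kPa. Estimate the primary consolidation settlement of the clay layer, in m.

S_c ≈ 0.0425 m

Mid-depth of clay below the ground surface: z = 2.5 + 5.9/2 = 5.45 m.
Total vertical stress at mid-clay: σ_v = 18.9×2.5 + 18.2×2.95 = 100.94 kPa.
Pore pressure: u = 9.81×(5.45 − 1.6) = 37.769 kPa.
Initial effective stress: σ'_0 = σ_v − u = 100.94 − 37.769 = 63.171 kPa.
Final effective stress: σ'_f = 63.171 + 38.5 = 101.67 kPa.
σ'_f = 101.67 ≤ σ'_p = 129 kPa, so the clay remains overconsolidated and only the recompression index applies:
S_c = C_r·H/(1+e₀)·log₁₀(σ'_f/σ'_0) = 0.07×5.9/2.01×log₁₀(101.67/63.171)
    = 0.20547 × 0.20668 = 0.04247 m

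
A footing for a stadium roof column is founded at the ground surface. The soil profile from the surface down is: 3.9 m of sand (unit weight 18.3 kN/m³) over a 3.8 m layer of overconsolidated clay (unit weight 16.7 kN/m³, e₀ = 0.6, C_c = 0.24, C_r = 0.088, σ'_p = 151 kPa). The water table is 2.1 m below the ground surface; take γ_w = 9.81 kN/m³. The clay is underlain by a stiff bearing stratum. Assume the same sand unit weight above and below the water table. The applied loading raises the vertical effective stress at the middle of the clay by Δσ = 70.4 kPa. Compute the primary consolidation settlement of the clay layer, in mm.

S_c ≈ 65.3 mm

Mid-depth of clay below the ground surface: z = 3.9 + 3.8/2 = 5.8 m.
Total vertical stress at mid-clay: σ_v = 18.3×3.9 + 16.7×1.9 = 103.1 kPa.
Pore pressure: u = 9.81×(5.8 − 2.1) = 36.297 kPa.
Initial effective stress: σ'_0 = σ_v − u = 103.1 − 36.297 = 66.803 kPa.
Final effective stress: σ'_f = 66.803 + 70.4 = 137.2 kPa.
σ'_f = 137.2 ≤ σ'_p = 151 kPa, so the clay remains overconsolidated and only the recompression index applies:
S_c = C_r·H/(1+e₀)·log₁₀(σ'_f/σ'_0) = 0.088×3.8/1.6×log₁₀(137.2/66.803)
    = 0.209 × 0.31256 = 0.06533 m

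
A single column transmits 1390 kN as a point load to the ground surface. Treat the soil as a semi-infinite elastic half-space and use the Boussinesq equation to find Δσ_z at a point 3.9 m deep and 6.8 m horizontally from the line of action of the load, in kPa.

Δσ_z ≈ 1.33 kPa

Boussinesq vertical stress below a point load on an elastic half-space:
Δσ_z = 3P/(2πz²) · [1 + (r/z)²]^(−5/2)
r/z = 6.8/3.9 = 1.7436; [1+(r/z)²]^(−5/2) = 0.03048.
Δσ_z = 3×1390/(2π×3.9²) × 0.03048 = 43.634 × 0.03048 = 1.33 kPa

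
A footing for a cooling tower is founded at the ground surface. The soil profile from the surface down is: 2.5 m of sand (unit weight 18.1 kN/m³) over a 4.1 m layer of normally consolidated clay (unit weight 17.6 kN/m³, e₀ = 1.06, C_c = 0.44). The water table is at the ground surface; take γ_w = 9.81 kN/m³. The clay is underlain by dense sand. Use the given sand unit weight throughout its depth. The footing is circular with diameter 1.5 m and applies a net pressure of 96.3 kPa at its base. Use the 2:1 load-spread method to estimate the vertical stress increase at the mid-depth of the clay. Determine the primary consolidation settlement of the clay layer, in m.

Mid-depth of clay below the ground surface: z = 2.5 + 4.1/2 = 4.55 m.
Total vertical stress at mid-clay: σ_v = 18.1×2.5 + 17.6×2.05 = 81.33 kPa.
Pore pressure: u = 9.81×(4.55 − 0) = 44.636 kPa.
Initial effective stress: σ'_0 = σ_v − u = 81.33 − 44.636 = 36.694 kPa.
Stress increase at mid-clay by the 2:1 spreading method:
Δσ ≈ qD²/(D+z)² = 96.3×1.5²/(1.5+4.55)² = 5.9197 kPa
Final effective stress: σ'_f = σ'_0 + Δσ = 36.694 + 5.9197 = 42.614 kPa.
Normally consolidated clay, so the full stress increment lies on the virgin compression line:
S_c = C_c·H/(1+e₀)·log₁₀(σ'_f/σ'_0) = 0.44×4.1/(1+1.06)×log₁₀(42.614/36.694)
    = 0.87573 × 0.064957 = 0.05688 m

S_c ≈ 0.0569 m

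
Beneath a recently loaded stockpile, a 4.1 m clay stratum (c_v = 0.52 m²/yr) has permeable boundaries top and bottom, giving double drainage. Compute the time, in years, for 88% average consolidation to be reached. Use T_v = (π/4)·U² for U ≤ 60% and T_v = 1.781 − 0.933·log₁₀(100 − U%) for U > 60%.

Drainage path length: H_d = H/2 = 2.05 m (double drainage).
U > 60%: T_v = 1.781 − 0.933·log₁₀(100 − 88) = 0.77412.
t = T_v·H_d²/c_v = 0.77412×2.05²/0.52 = 6.256 years.

t ≈ 6.26 years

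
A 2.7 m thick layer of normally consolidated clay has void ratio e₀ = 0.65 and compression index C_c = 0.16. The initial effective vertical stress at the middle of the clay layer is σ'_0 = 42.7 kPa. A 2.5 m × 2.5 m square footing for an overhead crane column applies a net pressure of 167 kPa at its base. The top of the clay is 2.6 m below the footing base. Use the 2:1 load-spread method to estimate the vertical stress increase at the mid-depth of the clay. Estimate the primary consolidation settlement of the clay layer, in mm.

S_c ≈ 52.6 mm

Mid-depth of clay below the footing base: z = 2.6 + 2.7/2 = 3.95 m.
Stress increase at mid-clay by the 2:1 spreading method:
Δσ = qBL/((B+z)(L+z)) = 167×2.5×2.5/((2.5+3.95)(2.5+3.95)) = 25.089 kPa
Final effective stress: σ'_f = σ'_0 + Δσ = 42.7 + 25.089 = 67.789 kPa.
Normally consolidated clay, so the full stress increment lies on the virgin compression line:
S_c = C_c·H/(1+e₀)·log₁₀(σ'_f/σ'_0) = 0.16×2.7/(1+0.65)×log₁₀(67.789/42.7)
    = 0.26182 × 0.20073 = 0.05256 m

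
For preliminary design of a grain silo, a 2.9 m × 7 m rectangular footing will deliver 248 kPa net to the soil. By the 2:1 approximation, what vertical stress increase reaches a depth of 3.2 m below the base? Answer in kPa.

By the 2:1 method the load spreads at 1 horizontal : 2 vertical, so at depth z the loaded area has grown by z in each plan dimension:
Δσ = qBL/((B+z)(L+z)) = 248×2.9×7/((2.9+3.2)(7+3.2)) = 80.913 kPa

Δσ_z ≈ 80.9 kPa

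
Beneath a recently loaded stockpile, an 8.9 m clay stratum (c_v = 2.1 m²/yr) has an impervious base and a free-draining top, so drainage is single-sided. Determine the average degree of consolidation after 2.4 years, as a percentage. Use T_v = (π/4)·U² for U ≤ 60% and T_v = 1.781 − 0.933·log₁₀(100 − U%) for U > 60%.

Drainage path length: H_d = H = 8.9 m (single drainage).
T_v = c_v·t/H_d² = 2.1×2.4/8.9² = 0.063628.
T_v = 0.063628 corresponds to the U ≤ 60% branch:
U = √(4T_v/π) = 0.2846

U ≈ 28.5 %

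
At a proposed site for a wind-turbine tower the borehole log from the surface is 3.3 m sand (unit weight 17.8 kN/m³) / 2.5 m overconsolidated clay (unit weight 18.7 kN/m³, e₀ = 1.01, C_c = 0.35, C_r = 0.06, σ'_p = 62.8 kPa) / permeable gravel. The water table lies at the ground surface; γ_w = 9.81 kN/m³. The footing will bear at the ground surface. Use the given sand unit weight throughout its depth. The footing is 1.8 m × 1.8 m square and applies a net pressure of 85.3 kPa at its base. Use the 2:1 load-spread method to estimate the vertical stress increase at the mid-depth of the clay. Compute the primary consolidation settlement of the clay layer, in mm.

Mid-depth of clay below the ground surface: z = 3.3 + 2.5/2 = 4.55 m.
Total vertical stress at mid-clay: σ_v = 17.8×3.3 + 18.7×1.25 = 82.115 kPa.
Pore pressure: u = 9.81×(4.55 − 0) = 44.636 kPa.
Initial effective stress: σ'_0 = σ_v − u = 82.115 − 44.636 = 37.479 kPa.
Stress increase at mid-clay by the 2:1 spreading method:
Δσ = qBL/((B+z)(L+z)) = 85.3×1.8×1.8/((1.8+4.55)(1.8+4.55)) = 6.854 kPa
Final effective stress: σ'_f = 37.479 + 6.854 = 44.333 kPa.
σ'_f = 44.333 ≤ σ'_p = 62.8 kPa, so the clay remains overconsolidated and only the recompression index applies:
S_c = C_r·H/(1+e₀)·log₁₀(σ'_f/σ'_0) = 0.06×2.5/2.01×log₁₀(44.333/37.479)
    = 0.074628 × 0.072939 = 0.005443 m

S_c ≈ 5.44 mm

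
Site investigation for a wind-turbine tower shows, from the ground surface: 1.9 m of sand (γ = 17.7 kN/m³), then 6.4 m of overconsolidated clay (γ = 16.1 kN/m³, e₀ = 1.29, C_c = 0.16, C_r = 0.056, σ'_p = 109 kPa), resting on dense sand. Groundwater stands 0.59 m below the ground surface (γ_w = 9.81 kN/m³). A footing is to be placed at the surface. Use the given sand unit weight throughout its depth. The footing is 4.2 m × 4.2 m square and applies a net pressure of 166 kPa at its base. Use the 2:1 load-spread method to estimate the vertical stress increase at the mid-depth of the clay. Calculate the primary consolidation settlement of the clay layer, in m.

S_c ≈ 0.041 m

Mid-depth of clay below the ground surface: z = 1.9 + 6.4/2 = 5.1 m.
Total vertical stress at mid-clay: σ_v = 17.7×1.9 + 16.1×3.2 = 85.15 kPa.
Pore pressure: u = 9.81×(5.1 − 0.59) = 44.243 kPa.
Initial effective stress: σ'_0 = σ_v − u = 85.15 − 44.243 = 40.907 kPa.
Stress increase at mid-clay by the 2:1 spreading method:
Δσ = qBL/((B+z)(L+z)) = 166×4.2×4.2/((4.2+5.1)(4.2+5.1)) = 33.856 kPa
Final effective stress: σ'_f = 40.907 + 33.856 = 74.763 kPa.
σ'_f = 74.763 ≤ σ'_p = 109 kPa, so the clay remains overconsolidated and only the recompression index applies:
S_c = C_r·H/(1+e₀)·log₁₀(σ'_f/σ'_0) = 0.056×6.4/2.29×log₁₀(74.763/40.907)
    = 0.15651 × 0.26189 = 0.04099 m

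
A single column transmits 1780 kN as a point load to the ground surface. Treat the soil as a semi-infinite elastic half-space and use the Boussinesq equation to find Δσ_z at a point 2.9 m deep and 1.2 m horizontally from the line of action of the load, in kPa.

Δσ_z ≈ 68.1 kPa

Boussinesq vertical stress below a point load on an elastic half-space:
Δσ_z = 3P/(2πz²) · [1 + (r/z)²]^(−5/2)
r/z = 1.2/2.9 = 0.41379; [1+(r/z)²]^(−5/2) = 0.6736.
Δσ_z = 3×1780/(2π×2.9²) × 0.6736 = 101.06 × 0.6736 = 68.07 kPa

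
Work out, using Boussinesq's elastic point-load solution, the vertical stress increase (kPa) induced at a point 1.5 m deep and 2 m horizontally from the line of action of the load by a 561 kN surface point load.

Boussinesq vertical stress below a point load on an elastic half-space:
Δσ_z = 3P/(2πz²) · [1 + (r/z)²]^(−5/2)
r/z = 2/1.5 = 1.3333; [1+(r/z)²]^(−5/2) = 0.07776.
Δσ_z = 3×561/(2π×1.5²) × 0.07776 = 119.05 × 0.07776 = 9.257 kPa

Δσ_z ≈ 9.26 kPa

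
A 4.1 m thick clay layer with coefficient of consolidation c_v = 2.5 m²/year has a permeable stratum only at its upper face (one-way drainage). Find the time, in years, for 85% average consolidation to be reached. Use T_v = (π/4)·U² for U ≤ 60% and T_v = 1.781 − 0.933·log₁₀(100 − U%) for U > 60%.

t ≈ 4.6 years

Drainage path length: H_d = H = 4.1 m (single drainage).
U > 60%: T_v = 1.781 − 0.933·log₁₀(100 − 85) = 0.68371.
t = T_v·H_d²/c_v = 0.68371×4.1²/2.5 = 4.597 years.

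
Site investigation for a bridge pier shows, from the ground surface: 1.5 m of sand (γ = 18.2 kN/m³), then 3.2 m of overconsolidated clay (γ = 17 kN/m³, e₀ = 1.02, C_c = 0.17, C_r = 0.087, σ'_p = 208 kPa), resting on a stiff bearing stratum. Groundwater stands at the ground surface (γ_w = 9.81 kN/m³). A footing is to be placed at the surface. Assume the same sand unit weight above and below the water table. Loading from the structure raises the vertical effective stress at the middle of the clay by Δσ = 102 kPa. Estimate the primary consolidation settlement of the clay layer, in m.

S_c ≈ 0.0991 m

Mid-depth of clay below the ground surface: z = 1.5 + 3.2/2 = 3.1 m.
Total vertical stress at mid-clay: σ_v = 18.2×1.5 + 17×1.6 = 54.5 kPa.
Pore pressure: u = 9.81×(3.1 − 0) = 30.411 kPa.
Initial effective stress: σ'_0 = σ_v − u = 54.5 − 30.411 = 24.089 kPa.
Final effective stress: σ'_f = 24.089 + 102 = 126.09 kPa.
σ'_f = 126.09 ≤ σ'_p = 208 kPa, so the clay remains overconsolidated and only the recompression index applies:
S_c = C_r·H/(1+e₀)·log₁₀(σ'_f/σ'_0) = 0.087×3.2/2.02×log₁₀(126.09/24.089)
    = 0.13783 × 0.71886 = 0.09908 m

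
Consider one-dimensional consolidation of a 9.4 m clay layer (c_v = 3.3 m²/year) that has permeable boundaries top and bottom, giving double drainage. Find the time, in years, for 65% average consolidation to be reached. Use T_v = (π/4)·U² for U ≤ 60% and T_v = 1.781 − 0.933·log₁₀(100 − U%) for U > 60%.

Drainage path length: H_d = H/2 = 4.7 m (double drainage).
U > 60%: T_v = 1.781 − 0.933·log₁₀(100 − 65) = 0.34038.
t = T_v·H_d²/c_v = 0.34038×4.7²/3.3 = 2.278 years.

t ≈ 2.28 years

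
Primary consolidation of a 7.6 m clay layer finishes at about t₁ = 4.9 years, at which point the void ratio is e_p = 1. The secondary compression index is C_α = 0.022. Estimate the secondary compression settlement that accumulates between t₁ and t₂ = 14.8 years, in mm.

S_s ≈ 40.1 mm

Secondary compression: S_s = C_α·H/(1+e_p)·log₁₀(t₂/t₁)
S_s = 0.022×7.6/(1+1)×log₁₀(14.8/4.9)
    = 0.0836 × 0.4801 = 0.04013 m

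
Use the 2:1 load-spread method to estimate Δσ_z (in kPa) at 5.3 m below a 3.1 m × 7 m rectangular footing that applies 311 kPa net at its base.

Δσ_z ≈ 65.3 kPa

By the 2:1 method the load spreads at 1 horizontal : 2 vertical, so at depth z the loaded area has grown by z in each plan dimension:
Δσ = qBL/((B+z)(L+z)) = 311×3.1×7/((3.1+5.3)(7+5.3)) = 65.318 kPa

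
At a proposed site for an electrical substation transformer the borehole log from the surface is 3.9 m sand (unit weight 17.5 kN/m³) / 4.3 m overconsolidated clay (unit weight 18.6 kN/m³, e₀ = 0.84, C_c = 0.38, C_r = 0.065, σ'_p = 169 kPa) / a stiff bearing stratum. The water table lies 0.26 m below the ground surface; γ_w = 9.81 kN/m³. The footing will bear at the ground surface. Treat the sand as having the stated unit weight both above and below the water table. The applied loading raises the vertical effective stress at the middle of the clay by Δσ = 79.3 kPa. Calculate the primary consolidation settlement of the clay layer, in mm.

S_c ≈ 61.5 mm

Mid-depth of clay below the ground surface: z = 3.9 + 4.3/2 = 6.05 m.
Total vertical stress at mid-clay: σ_v = 17.5×3.9 + 18.6×2.15 = 108.24 kPa.
Pore pressure: u = 9.81×(6.05 − 0.26) = 56.8 kPa.
Initial effective stress: σ'_0 = σ_v − u = 108.24 − 56.8 = 51.44 kPa.
Final effective stress: σ'_f = 51.44 + 79.3 = 130.74 kPa.
σ'_f = 130.74 ≤ σ'_p = 169 kPa, so the clay remains overconsolidated and only the recompression index applies:
S_c = C_r·H/(1+e₀)·log₁₀(σ'_f/σ'_0) = 0.065×4.3/1.84×log₁₀(130.74/51.44)
    = 0.15191 × 0.40511 = 0.06154 m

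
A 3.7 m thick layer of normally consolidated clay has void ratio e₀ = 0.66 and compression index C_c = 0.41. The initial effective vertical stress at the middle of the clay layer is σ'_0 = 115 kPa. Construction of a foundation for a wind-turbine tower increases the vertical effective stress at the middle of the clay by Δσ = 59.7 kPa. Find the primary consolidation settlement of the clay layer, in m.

Final effective stress: σ'_f = σ'_0 + Δσ = 115 + 59.7 = 174.7 kPa.
Normally consolidated clay, so the full stress increment lies on the virgin compression line:
S_c = C_c·H/(1+e₀)·log₁₀(σ'_f/σ'_0) = 0.41×3.7/(1+0.66)×log₁₀(174.7/115)
    = 0.91386 × 0.1816 = 0.166 m

S_c ≈ 0.166 m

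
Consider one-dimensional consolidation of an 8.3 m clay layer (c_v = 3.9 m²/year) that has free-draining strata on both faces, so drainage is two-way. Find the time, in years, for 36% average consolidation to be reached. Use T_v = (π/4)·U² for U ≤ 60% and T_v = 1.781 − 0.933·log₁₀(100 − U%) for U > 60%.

t ≈ 0.45 years

Drainage path length: H_d = H/2 = 4.15 m (double drainage).
U ≤ 60%: T_v = (π/4)·U² = (π/4)×0.36² = 0.10179.
t = T_v·H_d²/c_v = 0.10179×4.15²/3.9 = 0.4495 years.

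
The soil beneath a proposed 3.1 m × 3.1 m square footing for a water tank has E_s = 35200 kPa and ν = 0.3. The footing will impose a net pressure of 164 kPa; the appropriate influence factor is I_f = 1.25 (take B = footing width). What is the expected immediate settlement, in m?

Immediate (elastic) settlement: S_e = q·B·(1−ν²)/E_s · I_f.
S_e = 164 × 3.1 × (1 − 0.3²) / 35200 × 1.25
    = 164 × 3.1 × 0.91 / 35200 × 1.25
    = 0.01643 m

S_e ≈ 0.0164 m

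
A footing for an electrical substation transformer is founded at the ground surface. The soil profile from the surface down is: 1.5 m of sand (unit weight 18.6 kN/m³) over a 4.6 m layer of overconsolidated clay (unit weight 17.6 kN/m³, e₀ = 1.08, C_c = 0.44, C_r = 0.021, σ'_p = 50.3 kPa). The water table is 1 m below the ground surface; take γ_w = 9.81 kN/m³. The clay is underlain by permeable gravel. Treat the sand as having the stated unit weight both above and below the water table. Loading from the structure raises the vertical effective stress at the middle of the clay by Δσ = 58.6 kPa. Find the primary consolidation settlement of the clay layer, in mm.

S_c ≈ 293 mm

Mid-depth of clay below the ground surface: z = 1.5 + 4.6/2 = 3.8 m.
Total vertical stress at mid-clay: σ_v = 18.6×1.5 + 17.6×2.3 = 68.38 kPa.
Pore pressure: u = 9.81×(3.8 − 1) = 27.468 kPa.
Initial effective stress: σ'_0 = σ_v − u = 68.38 − 27.468 = 40.912 kPa.
Final effective stress: σ'_f = 40.912 + 58.6 = 99.512 kPa.
σ'_f = 99.512 > σ'_p = 50.3 kPa, so the stress path crosses the preconsolidation pressure — recompression up to σ'_p, then virgin compression beyond:
S_c = H/(1+e₀)·[C_r·log₁₀(σ'_p/σ'_0) + C_c·log₁₀(σ'_f/σ'_p)]
    = 4.6/2.08 × [0.021×log₁₀(50.3/40.912) + 0.44×log₁₀(99.512/50.3)]
    = 2.2115 × [0.0018841 + 0.13038] = 0.2925 m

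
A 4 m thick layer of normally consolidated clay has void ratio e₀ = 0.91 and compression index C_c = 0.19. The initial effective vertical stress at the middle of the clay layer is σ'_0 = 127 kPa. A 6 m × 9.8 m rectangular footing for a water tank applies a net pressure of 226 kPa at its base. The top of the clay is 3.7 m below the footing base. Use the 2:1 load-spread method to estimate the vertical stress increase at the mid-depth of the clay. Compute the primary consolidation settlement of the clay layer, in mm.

Mid-depth of clay below the footing base: z = 3.7 + 4/2 = 5.7 m.
Stress increase at mid-clay by the 2:1 spreading method:
Δσ = qBL/((B+z)(L+z)) = 226×6×9.8/((6+5.7)(9.8+5.7)) = 73.277 kPa
Final effective stress: σ'_f = σ'_0 + Δσ = 127 + 73.277 = 200.28 kPa.
Normally consolidated clay, so the full stress increment lies on the virgin compression line:
S_c = C_c·H/(1+e₀)·log₁₀(σ'_f/σ'_0) = 0.19×4/(1+0.91)×log₁₀(200.28/127)
    = 0.39791 × 0.19783 = 0.07872 m

S_c ≈ 78.7 mm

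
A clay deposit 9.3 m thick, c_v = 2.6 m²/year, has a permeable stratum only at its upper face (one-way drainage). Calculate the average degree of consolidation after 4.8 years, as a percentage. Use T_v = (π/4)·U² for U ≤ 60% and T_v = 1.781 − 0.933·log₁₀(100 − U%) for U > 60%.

Drainage path length: H_d = H = 9.3 m (single drainage).
T_v = c_v·t/H_d² = 2.6×4.8/9.3² = 0.14429.
T_v = 0.14429 corresponds to the U ≤ 60% branch:
U = √(4T_v/π) = 0.4286

U ≈ 42.9 %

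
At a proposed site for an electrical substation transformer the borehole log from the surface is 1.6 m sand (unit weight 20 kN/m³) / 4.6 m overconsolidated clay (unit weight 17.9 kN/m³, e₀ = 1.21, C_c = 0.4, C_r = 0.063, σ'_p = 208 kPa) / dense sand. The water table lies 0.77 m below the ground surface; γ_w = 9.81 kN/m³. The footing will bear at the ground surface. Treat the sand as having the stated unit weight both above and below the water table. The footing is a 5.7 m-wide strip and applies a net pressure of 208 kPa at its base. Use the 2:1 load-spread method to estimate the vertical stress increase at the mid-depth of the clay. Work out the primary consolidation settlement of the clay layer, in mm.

Mid-depth of clay below the ground surface: z = 1.6 + 4.6/2 = 3.9 m.
Total vertical stress at mid-clay: σ_v = 20×1.6 + 17.9×2.3 = 73.17 kPa.
Pore pressure: u = 9.81×(3.9 − 0.77) = 30.705 kPa.
Initial effective stress: σ'_0 = σ_v − u = 73.17 − 30.705 = 42.465 kPa.
Stress increase at mid-clay by the 2:1 spreading method:
Δσ = qB/(B+z) = 208×5.7/(5.7+3.9) = 123.5 kPa
Final effective stress: σ'_f = 42.465 + 123.5 = 165.97 kPa.
σ'_f = 165.97 ≤ σ'_p = 208 kPa, so the clay remains overconsolidated and only the recompression index applies:
S_c = C_r·H/(1+e₀)·log₁₀(σ'_f/σ'_0) = 0.063×4.6/2.21×log₁₀(165.97/42.465)
    = 0.13113 × 0.592 = 0.07763 m

S_c ≈ 77.6 mm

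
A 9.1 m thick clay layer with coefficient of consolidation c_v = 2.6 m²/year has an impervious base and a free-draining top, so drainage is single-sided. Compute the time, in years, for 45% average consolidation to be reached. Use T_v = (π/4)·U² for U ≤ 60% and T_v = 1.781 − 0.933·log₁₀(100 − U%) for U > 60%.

Drainage path length: H_d = H = 9.1 m (single drainage).
U ≤ 60%: T_v = (π/4)·U² = (π/4)×0.45² = 0.15904.
t = T_v·H_d²/c_v = 0.15904×9.1²/2.6 = 5.065 years.

t ≈ 5.07 years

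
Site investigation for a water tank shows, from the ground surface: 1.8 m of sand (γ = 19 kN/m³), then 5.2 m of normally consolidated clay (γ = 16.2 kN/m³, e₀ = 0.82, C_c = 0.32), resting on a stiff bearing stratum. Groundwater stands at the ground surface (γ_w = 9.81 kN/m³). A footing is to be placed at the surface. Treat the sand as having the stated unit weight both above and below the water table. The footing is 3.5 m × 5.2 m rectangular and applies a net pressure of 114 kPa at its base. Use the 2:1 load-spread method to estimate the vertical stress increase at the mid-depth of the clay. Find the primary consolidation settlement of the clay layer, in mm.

S_c ≈ 239 mm

Mid-depth of clay below the ground surface: z = 1.8 + 5.2/2 = 4.4 m.
Total vertical stress at mid-clay: σ_v = 19×1.8 + 16.2×2.6 = 76.32 kPa.
Pore pressure: u = 9.81×(4.4 − 0) = 43.164 kPa.
Initial effective stress: σ'_0 = σ_v − u = 76.32 − 43.164 = 33.156 kPa.
Stress increase at mid-clay by the 2:1 spreading method:
Δσ = qBL/((B+z)(L+z)) = 114×3.5×5.2/((3.5+4.4)(5.2+4.4)) = 27.358 kPa
Final effective stress: σ'_f = σ'_0 + Δσ = 33.156 + 27.358 = 60.514 kPa.
Normally consolidated clay, so the full stress increment lies on the virgin compression line:
S_c = C_c·H/(1+e₀)·log₁₀(σ'_f/σ'_0) = 0.32×5.2/(1+0.82)×log₁₀(60.514/33.156)
    = 0.91429 × 0.26129 = 0.2389 m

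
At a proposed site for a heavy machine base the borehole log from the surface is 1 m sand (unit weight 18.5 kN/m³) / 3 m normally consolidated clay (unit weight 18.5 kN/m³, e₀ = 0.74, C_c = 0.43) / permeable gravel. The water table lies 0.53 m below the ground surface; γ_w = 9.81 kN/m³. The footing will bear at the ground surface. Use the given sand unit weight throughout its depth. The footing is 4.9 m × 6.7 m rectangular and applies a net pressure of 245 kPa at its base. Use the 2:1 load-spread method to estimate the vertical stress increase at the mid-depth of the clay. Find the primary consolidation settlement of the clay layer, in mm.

Mid-depth of clay below the ground surface: z = 1 + 3/2 = 2.5 m.
Total vertical stress at mid-clay: σ_v = 18.5×1 + 18.5×1.5 = 46.25 kPa.
Pore pressure: u = 9.81×(2.5 − 0.53) = 19.326 kPa.
Initial effective stress: σ'_0 = σ_v − u = 46.25 − 19.326 = 26.924 kPa.
Stress increase at mid-clay by the 2:1 spreading method:
Δσ = qBL/((B+z)(L+z)) = 245×4.9×6.7/((4.9+2.5)(6.7+2.5)) = 118.15 kPa
Final effective stress: σ'_f = σ'_0 + Δσ = 26.924 + 118.15 = 145.07 kPa.
Normally consolidated clay, so the full stress increment lies on the virgin compression line:
S_c = C_c·H/(1+e₀)·log₁₀(σ'_f/σ'_0) = 0.43×3/(1+0.74)×log₁₀(145.07/26.924)
    = 0.74138 × 0.73144 = 0.5423 m

S_c ≈ 542 mm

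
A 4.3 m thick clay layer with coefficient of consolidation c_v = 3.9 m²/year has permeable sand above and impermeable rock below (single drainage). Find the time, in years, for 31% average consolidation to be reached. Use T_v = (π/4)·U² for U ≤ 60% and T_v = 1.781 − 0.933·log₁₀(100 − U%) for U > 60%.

Drainage path length: H_d = H = 4.3 m (single drainage).
U ≤ 60%: T_v = (π/4)·U² = (π/4)×0.31² = 0.075477.
t = T_v·H_d²/c_v = 0.075477×4.3²/3.9 = 0.3578 years.

t ≈ 0.358 years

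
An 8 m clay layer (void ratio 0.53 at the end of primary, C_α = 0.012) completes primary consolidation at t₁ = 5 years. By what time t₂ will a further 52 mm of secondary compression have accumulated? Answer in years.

S_s = C_α·H/(1+e_p)·log₁₀(t₂/t₁) ⇒ log₁₀(t₂/t₁) = S_s·(1+e_p)/(C_α·H).
log₁₀(t₂/t₁) = 0.052 × (1+0.53) / (0.012×8) = 0.8287
t₂ = t₁ × 10^0.8287 = 5 × 6.741 = 33.71 years

t₂ ≈ 33.7 years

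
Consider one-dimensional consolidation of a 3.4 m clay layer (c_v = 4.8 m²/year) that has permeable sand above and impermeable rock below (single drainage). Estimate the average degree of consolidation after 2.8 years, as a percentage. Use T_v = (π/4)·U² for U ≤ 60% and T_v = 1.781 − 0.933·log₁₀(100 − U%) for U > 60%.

U ≈ 95.4 %

Drainage path length: H_d = H = 3.4 m (single drainage).
T_v = c_v·t/H_d² = 4.8×2.8/3.4² = 1.1626.
T_v = 1.1626 corresponds to the U > 60% branch:
U = 1 − 10^((1.781 − T_v)/0.933)/100 = 0.954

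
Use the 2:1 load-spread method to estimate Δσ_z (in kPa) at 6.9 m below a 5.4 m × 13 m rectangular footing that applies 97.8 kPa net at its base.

By the 2:1 method the load spreads at 1 horizontal : 2 vertical, so at depth z the loaded area has grown by z in each plan dimension:
Δσ = qBL/((B+z)(L+z)) = 97.8×5.4×13/((5.4+6.9)(13+6.9)) = 28.049 kPa

Δσ_z ≈ 28 kPa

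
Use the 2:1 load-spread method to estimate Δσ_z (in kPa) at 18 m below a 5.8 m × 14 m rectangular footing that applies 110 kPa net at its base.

By the 2:1 method the load spreads at 1 horizontal : 2 vertical, so at depth z the loaded area has grown by z in each plan dimension:
Δσ = qBL/((B+z)(L+z)) = 110×5.8×14/((5.8+18)(14+18)) = 11.728 kPa

Δσ_z ≈ 11.7 kPa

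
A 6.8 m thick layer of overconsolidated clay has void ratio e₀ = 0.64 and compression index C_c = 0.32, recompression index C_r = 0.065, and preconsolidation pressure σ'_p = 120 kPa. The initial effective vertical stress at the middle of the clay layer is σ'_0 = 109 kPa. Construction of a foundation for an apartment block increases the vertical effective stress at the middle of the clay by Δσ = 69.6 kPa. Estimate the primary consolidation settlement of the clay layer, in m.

Final effective stress: σ'_f = 109 + 69.6 = 178.6 kPa.
σ'_f = 178.6 > σ'_p = 120 kPa, so the stress path crosses the preconsolidation pressure — recompression up to σ'_p, then virgin compression beyond:
S_c = H/(1+e₀)·[C_r·log₁₀(σ'_p/σ'_0) + C_c·log₁₀(σ'_f/σ'_p)]
    = 6.8/1.64 × [0.065×log₁₀(120/109) + 0.32×log₁₀(178.6/120)]
    = 4.1463 × [0.0027141 + 0.055264] = 0.2404 m

S_c ≈ 0.24 m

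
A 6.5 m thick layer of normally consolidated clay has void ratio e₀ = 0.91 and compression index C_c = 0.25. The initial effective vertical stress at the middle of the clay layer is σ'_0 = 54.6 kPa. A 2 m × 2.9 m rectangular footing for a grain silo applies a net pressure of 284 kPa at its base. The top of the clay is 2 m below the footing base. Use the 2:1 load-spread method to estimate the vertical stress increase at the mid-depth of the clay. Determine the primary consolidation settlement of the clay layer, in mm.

Mid-depth of clay below the footing base: z = 2 + 6.5/2 = 5.25 m.
Stress increase at mid-clay by the 2:1 spreading method:
Δσ = qBL/((B+z)(L+z)) = 284×2×2.9/((2+5.25)(2.9+5.25)) = 27.877 kPa
Final effective stress: σ'_f = σ'_0 + Δσ = 54.6 + 27.877 = 82.477 kPa.
Normally consolidated clay, so the full stress increment lies on the virgin compression line:
S_c = C_c·H/(1+e₀)·log₁₀(σ'_f/σ'_0) = 0.25×6.5/(1+0.91)×log₁₀(82.477/54.6)
    = 0.85079 × 0.17914 = 0.1524 m

S_c ≈ 152 mm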